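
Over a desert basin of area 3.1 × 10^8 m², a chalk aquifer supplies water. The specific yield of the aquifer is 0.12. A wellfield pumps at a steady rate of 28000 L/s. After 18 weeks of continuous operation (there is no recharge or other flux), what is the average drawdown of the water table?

Q = 28000 L/s = 2.419 × 10^6 m³/d
t = 18 weeks = 126 d
ΔV = Q × t = 2.419 × 10^6 m³/d × 126 d = 3.048 × 10^8 m³
Δh = ΔV / (Sy × A) = 3.048 × 10^8 / (0.12 × 3.1 × 10^8) = 8.194 m

Δh ≈ 8.19 m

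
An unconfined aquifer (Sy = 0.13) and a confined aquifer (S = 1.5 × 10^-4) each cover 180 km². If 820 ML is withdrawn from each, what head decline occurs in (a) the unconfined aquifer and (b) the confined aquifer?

Δh_u ≈ 0.035 m; Δh_c ≈ 30.4 m

A = 180 km² = 1.8 × 10^8 m²
ΔV = 820 ML = 8.2 × 10^5 m³
Unconfined: Δh_u = ΔV/(Sy·A) = 8.2 × 10^5/(0.13 × 1.8 × 10^8) = 0.03504 m
Confined: Δh_c = ΔV/(S·A) = 8.2 × 10^5/(1.5 × 10^-4 × 1.8 × 10^8) = 30.37 m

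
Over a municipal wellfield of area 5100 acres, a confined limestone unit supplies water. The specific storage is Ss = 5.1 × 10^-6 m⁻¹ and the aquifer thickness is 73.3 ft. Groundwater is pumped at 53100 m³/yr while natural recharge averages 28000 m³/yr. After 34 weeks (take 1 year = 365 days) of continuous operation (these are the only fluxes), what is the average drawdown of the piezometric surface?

b = 73.3 ft = 22.34 m
S = Ss × b = 5.1 × 10^-6 m⁻¹ × 22.34 m = 1.139 × 10^-4
A = 5100 acres = 2.064 × 10^7 m²
Net abstraction = 53100 − 28000 = 25100 m³/yr
Q_net = 25100 m³/yr = 68.77 m³/d
t = 34 weeks = 238 d
ΔV = Q × t = 68.77 m³/d × 238 d = 16370 m³
Δh = ΔV / (S × A) = 16370 / (1.139 × 10^-4 × 2.064 × 10^7) = 6.96 m

Δh ≈ 6.96 m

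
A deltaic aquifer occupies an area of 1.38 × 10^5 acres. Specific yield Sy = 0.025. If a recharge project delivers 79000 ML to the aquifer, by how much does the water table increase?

A = 1.38 × 10^5 acres = 5.585 × 10^8 m²
ΔV = 79000 ML = 7.9 × 10^7 m³
Δh = ΔV / (Sy × A) = 7.9 × 10^7 m³ / (0.025 × 5.585 × 10^8 m²) = 5.658 m

Δh ≈ 5.66 m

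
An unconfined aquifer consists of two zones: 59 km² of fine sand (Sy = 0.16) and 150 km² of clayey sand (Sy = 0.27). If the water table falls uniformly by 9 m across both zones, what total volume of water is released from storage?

ΔV ≈ 4.49 × 10^8 m³

A₁ = 59 km² = 5.9 × 10^7 m²; A₂ = 150 km² = 1.5 × 10^8 m²
ΔV₁ = 0.16 × 5.9 × 10^7 × 9 = 8.496 × 10^7 m³
ΔV₂ = 0.27 × 1.5 × 10^8 × 9 = 3.645 × 10^8 m³
ΔV = ΔV₁ + ΔV₂ = 4.495 × 10^8 m³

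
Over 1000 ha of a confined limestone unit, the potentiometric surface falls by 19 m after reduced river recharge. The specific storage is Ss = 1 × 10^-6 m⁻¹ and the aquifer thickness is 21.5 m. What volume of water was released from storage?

S = Ss × b = 1 × 10^-6 m⁻¹ × 21.5 m = 2.15 × 10^-5
A = 1000 ha = 1 × 10^7 m²
ΔV = S × A × Δh = 2.15 × 10^-5 × 1 × 10^7 m² × 19 m = 4085 m³

ΔV ≈ 4080 m³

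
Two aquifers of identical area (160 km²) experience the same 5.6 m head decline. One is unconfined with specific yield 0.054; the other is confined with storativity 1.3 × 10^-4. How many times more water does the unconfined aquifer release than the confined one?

A = 160 km² = 1.6 × 10^8 m²
Unconfined: ΔV_u = Sy × A × Δh = 0.054 × 1.6 × 10^8 × 5.6 = 4.838 × 10^7 m³
Confined: ΔV_c = S × A × Δh = 1.3 × 10^-4 × 1.6 × 10^8 × 5.6 = 1.165 × 10^5 m³
Ratio = ΔV_u / ΔV_c = Sy / S = 0.054 / 1.3 × 10^-4 = 415.4

ΔV_u / ΔV_c ≈ 415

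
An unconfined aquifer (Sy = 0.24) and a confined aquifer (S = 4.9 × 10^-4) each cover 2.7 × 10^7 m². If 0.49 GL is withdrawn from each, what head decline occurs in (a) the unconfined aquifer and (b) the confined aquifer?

ΔV = 0.49 GL = 4.9 × 10^5 m³
Unconfined: Δh_u = ΔV/(Sy·A) = 4.9 × 10^5/(0.24 × 2.7 × 10^7) = 0.07562 m
Confined: Δh_c = ΔV/(S·A) = 4.9 × 10^5/(4.9 × 10^-4 × 2.7 × 10^7) = 37.04 m

Δh_u ≈ 0.0756 m; Δh_c ≈ 37 m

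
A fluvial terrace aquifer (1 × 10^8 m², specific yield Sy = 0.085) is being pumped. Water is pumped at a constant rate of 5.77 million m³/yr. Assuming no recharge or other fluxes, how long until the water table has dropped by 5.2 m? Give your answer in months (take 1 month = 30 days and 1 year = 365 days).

t ≈ 93.2 months

ΔV = Sy × A × Δh = 0.085 × 1 × 10^8 × 5.2 = 4.42 × 10^7 m³
Q = 5.77 million m³/yr = 15810 m³/d
t = ΔV / Q = 4.42 × 10^7 m³ / 15810 m³/d = 2796 d
t = 2796 d ≈ 93.2 months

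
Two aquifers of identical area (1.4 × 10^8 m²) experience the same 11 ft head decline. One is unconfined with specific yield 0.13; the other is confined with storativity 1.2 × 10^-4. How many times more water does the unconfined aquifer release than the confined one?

Δh = 11 ft = 3.353 m
Unconfined: ΔV_u = Sy × A × Δh = 0.13 × 1.4 × 10^8 × 3.353 = 6.102 × 10^7 m³
Confined: ΔV_c = S × A × Δh = 1.2 × 10^-4 × 1.4 × 10^8 × 3.353 = 56330 m³
Ratio = ΔV_u / ΔV_c = Sy / S = 0.13 / 1.2 × 10^-4 = 1083

ΔV_u / ΔV_c ≈ 1080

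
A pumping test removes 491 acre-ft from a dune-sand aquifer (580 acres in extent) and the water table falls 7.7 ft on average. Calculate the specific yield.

A = 580 acres = 2.347 × 10^6 m²
Δh = 7.7 ft = 2.347 m
ΔV = 491 acre-ft = 6.056 × 10^5 m³
Sy = ΔV / (A × Δh) = 6.056 × 10^5 m³ / (2.347 × 10^6 m² × 2.347 m) = 0.1099

Sy ≈ 0.11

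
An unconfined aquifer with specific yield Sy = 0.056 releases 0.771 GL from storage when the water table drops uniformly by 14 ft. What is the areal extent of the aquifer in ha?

A ≈ 323 ha

Δh = 14 ft = 4.267 m
ΔV = 0.771 GL = 7.71 × 10^5 m³
A = ΔV / (Sy × Δh) = 7.71 × 10^5 / (0.056 × 4.267) = 3.226 × 10^6 m²
A = 3.226 × 10^6 m² = 322.6 ha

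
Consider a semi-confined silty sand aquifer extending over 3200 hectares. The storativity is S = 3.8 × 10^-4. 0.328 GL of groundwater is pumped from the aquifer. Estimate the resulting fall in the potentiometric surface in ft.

A = 3200 hectares = 3.2 × 10^7 m²
ΔV = 0.328 GL = 3.28 × 10^5 m³
Δh = ΔV / (S × A) = 3.28 × 10^5 m³ / (3.8 × 10^-4 × 3.2 × 10^7 m²) = 26.97 m
Δh = 26.97 m = 88.5 ft

Δh ≈ 88.5 ft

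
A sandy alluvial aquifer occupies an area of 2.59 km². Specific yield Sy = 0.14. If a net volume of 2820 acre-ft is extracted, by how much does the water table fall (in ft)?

A = 2.59 km² = 2.59 × 10^6 m²
ΔV = 2820 acre-ft = 3.478 × 10^6 m³
Δh = ΔV / (Sy × A) = 3.478 × 10^6 m³ / (0.14 × 2.59 × 10^6 m²) = 9.593 m
Δh = 9.593 m = 31.47 ft

Δh ≈ 31.5 ft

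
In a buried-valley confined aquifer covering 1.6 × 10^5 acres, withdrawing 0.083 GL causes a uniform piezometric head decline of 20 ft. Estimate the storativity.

S ≈ 2.1 × 10^-5

A = 1.6 × 10^5 acres = 6.475 × 10^8 m²
Δh = 20 ft = 6.096 m
ΔV = 0.083 GL = 83000 m³
S = ΔV / (A × Δh) = 83000 m³ / (6.475 × 10^8 m² × 6.096 m) = 2.103 × 10^-5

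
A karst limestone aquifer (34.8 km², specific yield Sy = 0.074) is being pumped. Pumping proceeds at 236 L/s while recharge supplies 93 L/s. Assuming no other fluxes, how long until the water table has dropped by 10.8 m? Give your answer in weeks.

t ≈ 322 weeks

A = 34.8 km² = 3.48 × 10^7 m²
ΔV = Sy × A × Δh = 0.074 × 3.48 × 10^7 × 10.8 = 2.781 × 10^7 m³
Net withdrawal = 236 − 93 = 143 L/s = 12360 m³/d
t = ΔV / Q = 2.781 × 10^7 m³ / 12360 m³/d = 2251 d
t = 2251 d ≈ 321.6 weeks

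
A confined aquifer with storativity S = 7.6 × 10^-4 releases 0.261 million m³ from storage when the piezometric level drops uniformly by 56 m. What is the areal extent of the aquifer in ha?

ΔV = 0.261 million m³ = 2.61 × 10^5 m³
A = ΔV / (S × Δh) = 2.61 × 10^5 / (7.6 × 10^-4 × 56) = 6.133 × 10^6 m²
A = 6.133 × 10^6 m² = 613.3 ha

A ≈ 613 ha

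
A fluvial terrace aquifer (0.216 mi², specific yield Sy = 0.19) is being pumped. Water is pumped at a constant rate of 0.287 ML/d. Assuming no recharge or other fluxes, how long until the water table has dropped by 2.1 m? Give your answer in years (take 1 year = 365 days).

A = 0.216 mi² = 5.594 × 10^5 m²
ΔV = Sy × A × Δh = 0.19 × 5.594 × 10^5 × 2.1 = 2.232 × 10^5 m³
Q = 0.287 ML/d = 287 m³/d
t = ΔV / Q = 2.232 × 10^5 m³ / 287 m³/d = 777.8 d
t = 777.8 d ≈ 2.131 years

t ≈ 2.13 years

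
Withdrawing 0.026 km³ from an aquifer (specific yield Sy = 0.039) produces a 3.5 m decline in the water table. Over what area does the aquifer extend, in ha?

A ≈ 19000 ha

ΔV = 0.026 km³ = 2.6 × 10^7 m³
A = ΔV / (Sy × Δh) = 2.6 × 10^7 / (0.039 × 3.5) = 1.905 × 10^8 m²
A = 1.905 × 10^8 m² = 19050 ha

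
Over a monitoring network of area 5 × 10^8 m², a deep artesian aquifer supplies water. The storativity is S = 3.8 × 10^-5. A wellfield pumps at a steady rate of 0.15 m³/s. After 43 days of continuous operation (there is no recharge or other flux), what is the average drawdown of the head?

Q = 0.15 m³/s = 12960 m³/d
ΔV = Q × t = 12960 m³/d × 43 d = 5.573 × 10^5 m³
Δh = ΔV / (S × A) = 5.573 × 10^5 / (3.8 × 10^-5 × 5 × 10^8) = 29.33 m

Δh ≈ 29.3 m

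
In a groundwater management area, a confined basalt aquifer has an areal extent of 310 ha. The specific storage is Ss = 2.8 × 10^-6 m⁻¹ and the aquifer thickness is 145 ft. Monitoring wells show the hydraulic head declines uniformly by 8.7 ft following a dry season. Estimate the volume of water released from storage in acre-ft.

b = 145 ft = 44.2 m
S = Ss × b = 2.8 × 10^-6 m⁻¹ × 44.2 m = 1.237 × 10^-4
A = 310 ha = 3.1 × 10^6 m²
Δh = 8.7 ft = 2.652 m
ΔV = S × A × Δh = 1.237 × 10^-4 × 3.1 × 10^6 m² × 2.652 m = 1017 m³
ΔV = 1017 m³ = 0.8247 acre-ft

ΔV ≈ 0.825 acre-ft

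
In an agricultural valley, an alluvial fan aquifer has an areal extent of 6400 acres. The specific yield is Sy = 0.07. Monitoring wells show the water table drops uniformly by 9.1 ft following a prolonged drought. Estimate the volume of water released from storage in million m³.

ΔV ≈ 5.03 million m³

A = 6400 acres = 2.59 × 10^7 m²
Δh = 9.1 ft = 2.774 m
ΔV = Sy × A × Δh = 0.07 × 2.59 × 10^7 m² × 2.774 m = 5.029 × 10^6 m³
ΔV = 5.029 × 10^6 m³ = 5.029 million m³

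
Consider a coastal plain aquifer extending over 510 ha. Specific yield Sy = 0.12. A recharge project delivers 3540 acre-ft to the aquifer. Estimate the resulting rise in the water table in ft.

A = 510 ha = 5.1 × 10^6 m²
ΔV = 3540 acre-ft = 4.367 × 10^6 m³
Δh = ΔV / (Sy × A) = 4.367 × 10^6 m³ / (0.12 × 5.1 × 10^6 m²) = 7.135 m
Δh = 7.135 m = 23.41 ft

Δh ≈ 23.4 ft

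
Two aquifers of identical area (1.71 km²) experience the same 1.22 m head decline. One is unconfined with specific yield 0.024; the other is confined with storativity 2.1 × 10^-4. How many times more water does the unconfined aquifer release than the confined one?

ΔV_u / ΔV_c ≈ 114

A = 1.71 km² = 1.71 × 10^6 m²
Unconfined: ΔV_u = Sy × A × Δh = 0.024 × 1.71 × 10^6 × 1.22 = 50070 m³
Confined: ΔV_c = S × A × Δh = 2.1 × 10^-4 × 1.71 × 10^6 × 1.22 = 438.1 m³
Ratio = ΔV_u / ΔV_c = Sy / S = 0.024 / 2.1 × 10^-4 = 114.3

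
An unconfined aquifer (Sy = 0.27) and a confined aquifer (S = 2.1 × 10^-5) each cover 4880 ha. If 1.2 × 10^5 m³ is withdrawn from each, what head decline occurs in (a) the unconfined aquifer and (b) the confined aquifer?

A = 4880 ha = 4.88 × 10^7 m²
Unconfined: Δh_u = ΔV/(Sy·A) = 1.2 × 10^5/(0.27 × 4.88 × 10^7) = 0.009107 m
Confined: Δh_c = ΔV/(S·A) = 1.2 × 10^5/(2.1 × 10^-5 × 4.88 × 10^7) = 117.1 m

Δh_u ≈ 0.00911 m; Δh_c ≈ 117 m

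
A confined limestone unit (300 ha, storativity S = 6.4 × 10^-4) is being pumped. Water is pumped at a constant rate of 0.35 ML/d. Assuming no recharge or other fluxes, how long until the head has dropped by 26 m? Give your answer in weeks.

A = 300 ha = 3 × 10^6 m²
ΔV = S × A × Δh = 6.4 × 10^-4 × 3 × 10^6 × 26 = 49920 m³
Q = 0.35 ML/d = 350 m³/d
t = ΔV / Q = 49920 m³ / 350 m³/d = 142.6 d
t = 142.6 d ≈ 20.38 weeks

t ≈ 20.4 weeks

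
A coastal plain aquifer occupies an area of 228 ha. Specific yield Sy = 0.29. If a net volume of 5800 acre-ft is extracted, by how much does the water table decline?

Δh ≈ 10.8 m

A = 228 ha = 2.28 × 10^6 m²
ΔV = 5800 acre-ft = 7.154 × 10^6 m³
Δh = ΔV / (Sy × A) = 7.154 × 10^6 m³ / (0.29 × 2.28 × 10^6 m²) = 10.82 m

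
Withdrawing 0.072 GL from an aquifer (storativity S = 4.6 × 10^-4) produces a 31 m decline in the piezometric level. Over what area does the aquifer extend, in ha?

ΔV = 0.072 GL = 72000 m³
A = ΔV / (S × Δh) = 72000 / (4.6 × 10^-4 × 31) = 5.049 × 10^6 m²
A = 5.049 × 10^6 m² = 504.9 ha

A ≈ 505 ha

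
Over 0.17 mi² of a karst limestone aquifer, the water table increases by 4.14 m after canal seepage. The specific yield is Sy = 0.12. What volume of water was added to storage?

A = 0.17 mi² = 4.403 × 10^5 m²
ΔV = Sy × A × Δh = 0.12 × 4.403 × 10^5 m² × 4.14 m = 2.187 × 10^5 m³

ΔV ≈ 2.19 × 10^5 m³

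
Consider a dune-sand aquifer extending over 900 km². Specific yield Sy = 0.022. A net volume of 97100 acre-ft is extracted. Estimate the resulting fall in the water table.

A = 900 km² = 9 × 10^8 m²
ΔV = 97100 acre-ft = 1.198 × 10^8 m³
Δh = ΔV / (Sy × A) = 1.198 × 10^8 m³ / (0.022 × 9 × 10^8 m²) = 6.049 m

Δh ≈ 6.05 m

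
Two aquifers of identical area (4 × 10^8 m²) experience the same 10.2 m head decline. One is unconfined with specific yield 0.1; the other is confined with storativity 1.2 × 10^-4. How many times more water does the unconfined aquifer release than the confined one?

Unconfined: ΔV_u = Sy × A × Δh = 0.1 × 4 × 10^8 × 10.2 = 4.08 × 10^8 m³
Confined: ΔV_c = S × A × Δh = 1.2 × 10^-4 × 4 × 10^8 × 10.2 = 4.896 × 10^5 m³
Ratio = ΔV_u / ΔV_c = Sy / S = 0.1 / 1.2 × 10^-4 = 833.3

ΔV_u / ΔV_c ≈ 833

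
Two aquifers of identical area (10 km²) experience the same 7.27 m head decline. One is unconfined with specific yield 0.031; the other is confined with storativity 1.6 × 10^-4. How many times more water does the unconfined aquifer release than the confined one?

A = 10 km² = 1 × 10^7 m²
Unconfined: ΔV_u = Sy × A × Δh = 0.031 × 1 × 10^7 × 7.27 = 2.254 × 10^6 m³
Confined: ΔV_c = S × A × Δh = 1.6 × 10^-4 × 1 × 10^7 × 7.27 = 11630 m³
Ratio = ΔV_u / ΔV_c = Sy / S = 0.031 / 1.6 × 10^-4 = 193.7

ΔV_u / ΔV_c ≈ 194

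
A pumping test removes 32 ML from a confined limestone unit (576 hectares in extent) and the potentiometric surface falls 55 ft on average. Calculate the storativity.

A = 576 hectares = 5.76 × 10^6 m²
Δh = 55 ft = 16.76 m
ΔV = 32 ML = 32000 m³
S = ΔV / (A × Δh) = 32000 m³ / (5.76 × 10^6 m² × 16.76 m) = 3.314 × 10^-4

S ≈ 3.3 × 10^-4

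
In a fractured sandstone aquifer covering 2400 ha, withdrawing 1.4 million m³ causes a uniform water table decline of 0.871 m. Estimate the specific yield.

A = 2400 ha = 2.4 × 10^7 m²
ΔV = 1.4 million m³ = 1.4 × 10^6 m³
Sy = ΔV / (A × Δh) = 1.4 × 10^6 m³ / (2.4 × 10^7 m² × 0.871 m) = 0.06697

Sy ≈ 0.067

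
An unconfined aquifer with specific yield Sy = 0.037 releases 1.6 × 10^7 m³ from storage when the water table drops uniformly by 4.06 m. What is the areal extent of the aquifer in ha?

A ≈ 10700 ha

A = ΔV / (Sy × Δh) = 1.6 × 10^7 / (0.037 × 4.06) = 1.065 × 10^8 m²
A = 1.065 × 10^8 m² = 10650 ha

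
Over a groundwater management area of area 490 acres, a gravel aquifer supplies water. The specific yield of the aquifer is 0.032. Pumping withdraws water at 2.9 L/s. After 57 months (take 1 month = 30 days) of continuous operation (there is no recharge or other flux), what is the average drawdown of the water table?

Δh ≈ 6.75 m

A = 490 acres = 1.983 × 10^6 m²
Q = 2.9 L/s = 250.6 m³/d
t = 57 months = 1710 d
ΔV = Q × t = 250.6 m³/d × 1710 d = 4.285 × 10^5 m³
Δh = ΔV / (Sy × A) = 4.285 × 10^5 / (0.032 × 1.983 × 10^6) = 6.752 m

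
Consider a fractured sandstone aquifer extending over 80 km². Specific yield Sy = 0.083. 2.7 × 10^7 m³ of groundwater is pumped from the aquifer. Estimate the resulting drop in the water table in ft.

A = 80 km² = 8 × 10^7 m²
Δh = ΔV / (Sy × A) = 2.7 × 10^7 m³ / (0.083 × 8 × 10^7 m²) = 4.066 m
Δh = 4.066 m = 13.34 ft

Δh ≈ 13.3 ft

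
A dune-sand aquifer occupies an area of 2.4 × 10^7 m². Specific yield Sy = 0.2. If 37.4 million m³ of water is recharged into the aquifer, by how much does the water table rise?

ΔV = 37.4 million m³ = 3.74 × 10^7 m³
Δh = ΔV / (Sy × A) = 3.74 × 10^7 m³ / (0.2 × 2.4 × 10^7 m²) = 7.792 m

Δh ≈ 7.79 m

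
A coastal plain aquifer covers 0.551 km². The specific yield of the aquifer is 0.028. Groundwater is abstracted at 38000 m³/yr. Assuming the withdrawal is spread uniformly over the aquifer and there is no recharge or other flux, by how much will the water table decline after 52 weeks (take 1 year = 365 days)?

A = 0.551 km² = 5.51 × 10^5 m²
Q = 38000 m³/yr = 104.1 m³/d
t = 52 weeks = 364 d
ΔV = Q × t = 104.1 m³/d × 364 d = 37900 m³
Δh = ΔV / (Sy × A) = 37900 / (0.028 × 5.51 × 10^5) = 2.456 m

Δh ≈ 2.46 m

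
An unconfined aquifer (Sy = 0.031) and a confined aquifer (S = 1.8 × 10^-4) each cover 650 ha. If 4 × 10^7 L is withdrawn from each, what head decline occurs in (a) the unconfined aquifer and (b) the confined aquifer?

A = 650 ha = 6.5 × 10^6 m²
ΔV = 4 × 10^7 L = 40000 m³
Unconfined: Δh_u = ΔV/(Sy·A) = 40000/(0.031 × 6.5 × 10^6) = 0.1985 m
Confined: Δh_c = ΔV/(S·A) = 40000/(1.8 × 10^-4 × 6.5 × 10^6) = 34.19 m

Δh_u ≈ 0.199 m; Δh_c ≈ 34.2 m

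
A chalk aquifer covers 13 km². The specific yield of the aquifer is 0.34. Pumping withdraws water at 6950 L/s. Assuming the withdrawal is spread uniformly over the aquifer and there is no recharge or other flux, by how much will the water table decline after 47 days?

Δh ≈ 6.39 m

A = 13 km² = 1.3 × 10^7 m²
Q = 6950 L/s = 6.005 × 10^5 m³/d
ΔV = Q × t = 6.005 × 10^5 m³/d × 47 d = 2.822 × 10^7 m³
Δh = ΔV / (Sy × A) = 2.822 × 10^7 / (0.34 × 1.3 × 10^7) = 6.385 m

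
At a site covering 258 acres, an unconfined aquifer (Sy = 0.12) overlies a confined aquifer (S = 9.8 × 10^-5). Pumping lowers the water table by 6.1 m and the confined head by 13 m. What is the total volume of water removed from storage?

A = 258 acres = 1.044 × 10^6 m²
Unconfined: ΔV_u = Sy × A × Δh_u = 0.12 × 1.044 × 10^6 × 6.1 = 7.643 × 10^5 m³
Confined: ΔV_c = S × A × Δh_c = 9.8 × 10^-5 × 1.044 × 10^6 × 13 = 1330 m³
Total ΔV = 7.643 × 10^5 + 1330 = 7.656 × 10^5 m³

ΔV ≈ 7.66 × 10^5 m³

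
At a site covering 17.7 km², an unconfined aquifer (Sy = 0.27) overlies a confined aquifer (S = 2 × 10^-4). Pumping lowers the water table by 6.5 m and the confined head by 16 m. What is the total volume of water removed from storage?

A = 17.7 km² = 1.77 × 10^7 m²
Unconfined: ΔV_u = Sy × A × Δh_u = 0.27 × 1.77 × 10^7 × 6.5 = 3.106 × 10^7 m³
Confined: ΔV_c = S × A × Δh_c = 2 × 10^-4 × 1.77 × 10^7 × 16 = 56640 m³
Total ΔV = 3.106 × 10^7 + 56640 = 3.112 × 10^7 m³

ΔV ≈ 3.11 × 10^7 m³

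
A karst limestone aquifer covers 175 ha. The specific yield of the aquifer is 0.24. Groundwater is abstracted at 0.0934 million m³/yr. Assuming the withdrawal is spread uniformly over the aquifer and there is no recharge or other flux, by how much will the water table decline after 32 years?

A = 175 ha = 1.75 × 10^6 m²
Q = 0.0934 million m³/yr = 255.9 m³/d
t = 32 years = 11680 d
ΔV = Q × t = 255.9 m³/d × 11680 d = 2.989 × 10^6 m³
Δh = ΔV / (Sy × A) = 2.989 × 10^6 / (0.24 × 1.75 × 10^6) = 7.116 m

Δh ≈ 7.12 m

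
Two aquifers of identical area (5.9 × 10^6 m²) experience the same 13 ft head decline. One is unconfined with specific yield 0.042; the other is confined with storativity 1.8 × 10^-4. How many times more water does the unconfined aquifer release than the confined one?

ΔV_u / ΔV_c ≈ 233

Δh = 13 ft = 3.962 m
Unconfined: ΔV_u = Sy × A × Δh = 0.042 × 5.9 × 10^6 × 3.962 = 9.819 × 10^5 m³
Confined: ΔV_c = S × A × Δh = 1.8 × 10^-4 × 5.9 × 10^6 × 3.962 = 4208 m³
Ratio = ΔV_u / ΔV_c = Sy / S = 0.042 / 1.8 × 10^-4 = 233.3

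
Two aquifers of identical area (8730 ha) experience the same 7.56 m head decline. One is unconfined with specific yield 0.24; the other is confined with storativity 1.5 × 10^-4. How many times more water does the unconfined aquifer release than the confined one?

A = 8730 ha = 8.73 × 10^7 m²
Unconfined: ΔV_u = Sy × A × Δh = 0.24 × 8.73 × 10^7 × 7.56 = 1.584 × 10^8 m³
Confined: ΔV_c = S × A × Δh = 1.5 × 10^-4 × 8.73 × 10^7 × 7.56 = 99000 m³
Ratio = ΔV_u / ΔV_c = Sy / S = 0.24 / 1.5 × 10^-4 = 1600

ΔV_u / ΔV_c ≈ 1600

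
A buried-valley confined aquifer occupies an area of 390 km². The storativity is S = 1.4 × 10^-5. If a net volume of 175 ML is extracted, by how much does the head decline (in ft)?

Δh ≈ 105 ft

A = 390 km² = 3.9 × 10^8 m²
ΔV = 175 ML = 1.75 × 10^5 m³
Δh = ΔV / (S × A) = 1.75 × 10^5 m³ / (1.4 × 10^-5 × 3.9 × 10^8 m²) = 32.05 m
Δh = 32.05 m = 105.2 ft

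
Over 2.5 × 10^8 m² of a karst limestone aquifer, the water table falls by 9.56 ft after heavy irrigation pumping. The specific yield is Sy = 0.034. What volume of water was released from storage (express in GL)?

ΔV ≈ 24.8 GL

Δh = 9.56 ft = 2.914 m
ΔV = Sy × A × Δh = 0.034 × 2.5 × 10^8 m² × 2.914 m = 2.477 × 10^7 m³
ΔV = 2.477 × 10^7 m³ = 24.77 GL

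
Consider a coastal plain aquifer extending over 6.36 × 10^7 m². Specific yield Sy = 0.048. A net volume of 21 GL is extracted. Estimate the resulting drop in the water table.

Δh ≈ 6.88 m

ΔV = 21 GL = 2.1 × 10^7 m³
Δh = ΔV / (Sy × A) = 2.1 × 10^7 m³ / (0.048 × 6.36 × 10^7 m²) = 6.879 m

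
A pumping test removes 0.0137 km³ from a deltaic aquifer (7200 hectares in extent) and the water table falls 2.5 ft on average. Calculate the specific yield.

Sy ≈ 0.25

A = 7200 hectares = 7.2 × 10^7 m²
Δh = 2.5 ft = 0.762 m
ΔV = 0.0137 km³ = 1.37 × 10^7 m³
Sy = ΔV / (A × Δh) = 1.37 × 10^7 m³ / (7.2 × 10^7 m² × 0.762 m) = 0.2497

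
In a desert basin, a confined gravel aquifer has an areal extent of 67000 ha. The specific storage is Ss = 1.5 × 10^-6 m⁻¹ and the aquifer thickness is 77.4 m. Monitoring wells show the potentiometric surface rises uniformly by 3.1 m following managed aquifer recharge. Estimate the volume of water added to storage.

ΔV ≈ 2.41 × 10^5 m³

S = Ss × b = 1.5 × 10^-6 m⁻¹ × 77.4 m = 1.161 × 10^-4
A = 67000 ha = 6.7 × 10^8 m²
ΔV = S × A × Δh = 1.161 × 10^-4 × 6.7 × 10^8 m² × 3.1 m = 2.411 × 10^5 m³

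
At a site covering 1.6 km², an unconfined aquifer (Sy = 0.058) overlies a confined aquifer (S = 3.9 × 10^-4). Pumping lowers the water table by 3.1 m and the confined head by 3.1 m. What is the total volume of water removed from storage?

A = 1.6 km² = 1.6 × 10^6 m²
Unconfined: ΔV_u = Sy × A × Δh_u = 0.058 × 1.6 × 10^6 × 3.1 = 2.877 × 10^5 m³
Confined: ΔV_c = S × A × Δh_c = 3.9 × 10^-4 × 1.6 × 10^6 × 3.1 = 1934 m³
Total ΔV = 2.877 × 10^5 + 1934 = 2.896 × 10^5 m³

ΔV ≈ 2.9 × 10^5 m³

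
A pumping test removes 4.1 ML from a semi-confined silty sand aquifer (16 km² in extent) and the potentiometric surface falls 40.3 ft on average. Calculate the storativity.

A = 16 km² = 1.6 × 10^7 m²
Δh = 40.3 ft = 12.28 m
ΔV = 4.1 ML = 4100 m³
S = ΔV / (A × Δh) = 4100 m³ / (1.6 × 10^7 m² × 12.28 m) = 2.086 × 10^-5

S ≈ 2.1 × 10^-5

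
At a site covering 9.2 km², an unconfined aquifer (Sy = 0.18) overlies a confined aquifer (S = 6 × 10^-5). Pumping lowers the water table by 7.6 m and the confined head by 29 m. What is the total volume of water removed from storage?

ΔV ≈ 1.26 × 10^7 m³

A = 9.2 km² = 9.2 × 10^6 m²
Unconfined: ΔV_u = Sy × A × Δh_u = 0.18 × 9.2 × 10^6 × 7.6 = 1.259 × 10^7 m³
Confined: ΔV_c = S × A × Δh_c = 6 × 10^-5 × 9.2 × 10^6 × 29 = 16010 m³
Total ΔV = 1.259 × 10^7 + 16010 = 1.26 × 10^7 m³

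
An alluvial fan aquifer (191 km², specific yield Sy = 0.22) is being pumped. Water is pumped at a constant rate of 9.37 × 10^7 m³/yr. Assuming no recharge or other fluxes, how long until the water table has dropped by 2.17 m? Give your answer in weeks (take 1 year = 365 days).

A = 191 km² = 1.91 × 10^8 m²
ΔV = Sy × A × Δh = 0.22 × 1.91 × 10^8 × 2.17 = 9.118 × 10^7 m³
Q = 9.37 × 10^7 m³/yr = 2.567 × 10^5 m³/d
t = ΔV / Q = 9.118 × 10^7 m³ / 2.567 × 10^5 m³/d = 355.2 d
t = 355.2 d ≈ 50.74 weeks

t ≈ 50.7 weeks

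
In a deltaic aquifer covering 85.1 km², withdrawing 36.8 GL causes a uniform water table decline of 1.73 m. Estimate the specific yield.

Sy ≈ 0.25

A = 85.1 km² = 8.51 × 10^7 m²
ΔV = 36.8 GL = 3.68 × 10^7 m³
Sy = ΔV / (A × Δh) = 3.68 × 10^7 m³ / (8.51 × 10^7 m² × 1.73 m) = 0.25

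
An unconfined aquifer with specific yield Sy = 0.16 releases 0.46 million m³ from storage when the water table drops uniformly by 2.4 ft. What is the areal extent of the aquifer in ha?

Δh = 2.4 ft = 0.7315 m
ΔV = 0.46 million m³ = 4.6 × 10^5 m³
A = ΔV / (Sy × Δh) = 4.6 × 10^5 / (0.16 × 0.7315) = 3.93 × 10^6 m²
A = 3.93 × 10^6 m² = 393 ha

A ≈ 393 ha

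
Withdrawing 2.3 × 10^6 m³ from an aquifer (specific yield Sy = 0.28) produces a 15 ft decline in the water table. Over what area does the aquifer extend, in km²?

Δh = 15 ft = 4.572 m
A = ΔV / (Sy × Δh) = 2.3 × 10^6 / (0.28 × 4.572) = 1.797 × 10^6 m²
A = 1.797 × 10^6 m² = 1.797 km²

A ≈ 1.8 km²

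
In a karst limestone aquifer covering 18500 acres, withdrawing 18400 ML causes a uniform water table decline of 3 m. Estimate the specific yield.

Sy ≈ 0.082

A = 18500 acres = 7.487 × 10^7 m²
ΔV = 18400 ML = 1.84 × 10^7 m³
Sy = ΔV / (A × Δh) = 1.84 × 10^7 m³ / (7.487 × 10^7 m² × 3 m) = 0.08192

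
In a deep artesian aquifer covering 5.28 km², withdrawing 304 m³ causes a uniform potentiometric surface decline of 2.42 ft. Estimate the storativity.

A = 5.28 km² = 5.28 × 10^6 m²
Δh = 2.42 ft = 0.7376 m
S = ΔV / (A × Δh) = 304 m³ / (5.28 × 10^6 m² × 0.7376 m) = 7.806 × 10^-5

S ≈ 7.8 × 10^-5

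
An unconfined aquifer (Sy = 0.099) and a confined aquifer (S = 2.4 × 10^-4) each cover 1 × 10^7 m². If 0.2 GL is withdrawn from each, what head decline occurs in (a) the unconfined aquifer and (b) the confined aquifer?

ΔV = 0.2 GL = 2 × 10^5 m³
Unconfined: Δh_u = ΔV/(Sy·A) = 2 × 10^5/(0.099 × 1 × 10^7) = 0.202 m
Confined: Δh_c = ΔV/(S·A) = 2 × 10^5/(2.4 × 10^-4 × 1 × 10^7) = 83.33 m

Δh_u ≈ 0.202 m; Δh_c ≈ 83.3 m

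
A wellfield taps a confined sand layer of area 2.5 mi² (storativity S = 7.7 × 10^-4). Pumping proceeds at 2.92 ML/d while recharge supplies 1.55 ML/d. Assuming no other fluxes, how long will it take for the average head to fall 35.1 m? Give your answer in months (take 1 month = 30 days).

A = 2.5 mi² = 6.475 × 10^6 m²
ΔV = S × A × Δh = 7.7 × 10^-4 × 6.475 × 10^6 × 35.1 = 1.75 × 10^5 m³
Net withdrawal = 2.92 − 1.55 = 1.37 ML/d = 1370 m³/d
t = ΔV / Q = 1.75 × 10^5 m³ / 1370 m³/d = 127.7 d
t = 127.7 d ≈ 4.258 months

t ≈ 4.26 months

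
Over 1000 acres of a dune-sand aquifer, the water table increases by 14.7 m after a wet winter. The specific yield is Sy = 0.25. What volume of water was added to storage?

ΔV ≈ 1.49 × 10^7 m³

A = 1000 acres = 4.047 × 10^6 m²
ΔV = Sy × A × Δh = 0.25 × 4.047 × 10^6 m² × 14.7 m = 1.487 × 10^7 m³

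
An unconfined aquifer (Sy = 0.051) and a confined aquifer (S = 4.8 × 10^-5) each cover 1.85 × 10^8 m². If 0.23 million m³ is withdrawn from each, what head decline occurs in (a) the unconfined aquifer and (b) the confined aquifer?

ΔV = 0.23 million m³ = 2.3 × 10^5 m³
Unconfined: Δh_u = ΔV/(Sy·A) = 2.3 × 10^5/(0.051 × 1.85 × 10^8) = 0.02438 m
Confined: Δh_c = ΔV/(S·A) = 2.3 × 10^5/(4.8 × 10^-5 × 1.85 × 10^8) = 25.9 m

Δh_u ≈ 0.0244 m; Δh_c ≈ 25.9 m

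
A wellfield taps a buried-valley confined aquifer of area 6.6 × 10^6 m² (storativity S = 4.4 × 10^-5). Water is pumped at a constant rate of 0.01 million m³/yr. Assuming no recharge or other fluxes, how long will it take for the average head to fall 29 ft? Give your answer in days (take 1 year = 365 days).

t ≈ 93.7 days

Δh = 29 ft = 8.839 m
ΔV = S × A × Δh = 4.4 × 10^-5 × 6.6 × 10^6 × 8.839 = 2567 m³
Q = 0.01 million m³/yr = 27.4 m³/d
t = ΔV / Q = 2567 m³ / 27.4 m³/d = 93.69 d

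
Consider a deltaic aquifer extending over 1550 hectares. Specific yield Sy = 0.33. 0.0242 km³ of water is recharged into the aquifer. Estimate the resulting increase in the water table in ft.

A = 1550 hectares = 1.55 × 10^7 m²
ΔV = 0.0242 km³ = 2.42 × 10^7 m³
Δh = ΔV / (Sy × A) = 2.42 × 10^7 m³ / (0.33 × 1.55 × 10^7 m²) = 4.731 m
Δh = 4.731 m = 15.52 ft

Δh ≈ 15.5 ft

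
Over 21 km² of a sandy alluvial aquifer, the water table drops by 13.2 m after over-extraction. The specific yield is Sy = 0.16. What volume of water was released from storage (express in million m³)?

A = 21 km² = 2.1 × 10^7 m²
ΔV = Sy × A × Δh = 0.16 × 2.1 × 10^7 m² × 13.2 m = 4.435 × 10^7 m³
ΔV = 4.435 × 10^7 m³ = 44.35 million m³

ΔV ≈ 44.4 million m³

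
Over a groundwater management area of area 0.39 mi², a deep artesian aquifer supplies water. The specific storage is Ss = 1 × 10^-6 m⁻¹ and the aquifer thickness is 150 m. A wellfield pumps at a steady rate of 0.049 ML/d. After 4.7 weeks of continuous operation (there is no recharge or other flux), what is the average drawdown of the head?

Δh ≈ 10.6 m

S = Ss × b = 1 × 10^-6 m⁻¹ × 150 m = 1.5 × 10^-4
A = 0.39 mi² = 1.01 × 10^6 m²
Q = 0.049 ML/d = 49 m³/d
t = 4.7 weeks = 32.9 d
ΔV = Q × t = 49 m³/d × 32.9 d = 1612 m³
Δh = ΔV / (S × A) = 1612 / (1.5 × 10^-4 × 1.01 × 10^6) = 10.64 m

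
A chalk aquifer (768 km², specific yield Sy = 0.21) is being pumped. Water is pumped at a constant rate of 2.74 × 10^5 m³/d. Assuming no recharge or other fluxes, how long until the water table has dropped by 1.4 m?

t ≈ 824 days

A = 768 km² = 7.68 × 10^8 m²
ΔV = Sy × A × Δh = 0.21 × 7.68 × 10^8 × 1.4 = 2.258 × 10^8 m³
t = ΔV / Q = 2.258 × 10^8 m³ / 2.74 × 10^5 m³/d = 824.1 d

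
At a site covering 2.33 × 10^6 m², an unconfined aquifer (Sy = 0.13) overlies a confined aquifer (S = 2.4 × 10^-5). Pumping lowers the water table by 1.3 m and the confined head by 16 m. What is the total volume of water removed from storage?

Unconfined: ΔV_u = Sy × A × Δh_u = 0.13 × 2.33 × 10^6 × 1.3 = 3.938 × 10^5 m³
Confined: ΔV_c = S × A × Δh_c = 2.4 × 10^-5 × 2.33 × 10^6 × 16 = 894.7 m³
Total ΔV = 3.938 × 10^5 + 894.7 = 3.947 × 10^5 m³

ΔV ≈ 3.95 × 10^5 m³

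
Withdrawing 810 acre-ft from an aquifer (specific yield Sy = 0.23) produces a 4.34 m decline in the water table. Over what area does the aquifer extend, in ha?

A ≈ 100 ha

ΔV = 810 acre-ft = 9.991 × 10^5 m³
A = ΔV / (Sy × Δh) = 9.991 × 10^5 / (0.23 × 4.34) = 1.001 × 10^6 m²
A = 1.001 × 10^6 m² = 100.1 ha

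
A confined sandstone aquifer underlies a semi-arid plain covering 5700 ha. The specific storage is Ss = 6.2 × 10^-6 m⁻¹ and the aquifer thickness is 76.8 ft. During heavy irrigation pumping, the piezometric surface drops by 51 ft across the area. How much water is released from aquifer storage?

b = 76.8 ft = 23.41 m
S = Ss × b = 6.2 × 10^-6 m⁻¹ × 23.41 m = 1.451 × 10^-4
A = 5700 ha = 5.7 × 10^7 m²
Δh = 51 ft = 15.54 m
ΔV = S × A × Δh = 1.451 × 10^-4 × 5.7 × 10^7 m² × 15.54 m = 1.286 × 10^5 m³

ΔV ≈ 1.29 × 10^5 m³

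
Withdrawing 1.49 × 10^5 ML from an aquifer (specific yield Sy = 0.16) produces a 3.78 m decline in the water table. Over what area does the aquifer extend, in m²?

ΔV = 1.49 × 10^5 ML = 1.49 × 10^8 m³
A = ΔV / (Sy × Δh) = 1.49 × 10^8 / (0.16 × 3.78) = 2.464 × 10^8 m²

A ≈ 2.46 × 10^8 m²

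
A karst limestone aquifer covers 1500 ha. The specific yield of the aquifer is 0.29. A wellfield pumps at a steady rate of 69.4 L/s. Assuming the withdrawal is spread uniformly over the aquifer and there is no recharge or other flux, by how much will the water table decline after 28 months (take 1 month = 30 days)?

Δh ≈ 1.16 m

A = 1500 ha = 1.5 × 10^7 m²
Q = 69.4 L/s = 5996 m³/d
t = 28 months = 840 d
ΔV = Q × t = 5996 m³/d × 840 d = 5.037 × 10^6 m³
Δh = ΔV / (Sy × A) = 5.037 × 10^6 / (0.29 × 1.5 × 10^7) = 1.158 m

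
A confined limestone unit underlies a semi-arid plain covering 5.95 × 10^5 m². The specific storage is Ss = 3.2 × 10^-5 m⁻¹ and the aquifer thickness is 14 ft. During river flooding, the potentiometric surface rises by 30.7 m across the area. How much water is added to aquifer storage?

ΔV ≈ 2490 m³

b = 14 ft = 4.267 m
S = Ss × b = 3.2 × 10^-5 m⁻¹ × 4.267 m = 1.366 × 10^-4
ΔV = S × A × Δh = 1.366 × 10^-4 × 5.95 × 10^5 m² × 30.7 m = 2494 m³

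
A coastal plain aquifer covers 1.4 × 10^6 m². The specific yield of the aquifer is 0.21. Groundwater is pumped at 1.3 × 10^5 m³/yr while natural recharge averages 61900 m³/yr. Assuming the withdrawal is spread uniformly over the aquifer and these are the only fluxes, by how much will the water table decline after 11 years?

Δh ≈ 2.55 m

Net abstraction = 1.3 × 10^5 − 61900 = 68100 m³/yr
Q_net = 68100 m³/yr = 186.6 m³/d
t = 11 years = 4015 d
ΔV = Q × t = 186.6 m³/d × 4015 d = 7.491 × 10^5 m³
Δh = ΔV / (Sy × A) = 7.491 × 10^5 / (0.21 × 1.4 × 10^6) = 2.548 m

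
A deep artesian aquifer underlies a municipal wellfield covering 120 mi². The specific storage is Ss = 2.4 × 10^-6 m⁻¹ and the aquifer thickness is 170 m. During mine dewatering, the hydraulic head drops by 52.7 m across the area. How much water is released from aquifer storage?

ΔV ≈ 6.68 × 10^6 m³

S = Ss × b = 2.4 × 10^-6 m⁻¹ × 170 m = 4.08 × 10^-4
A = 120 mi² = 3.108 × 10^8 m²
ΔV = S × A × Δh = 4.08 × 10^-4 × 3.108 × 10^8 m² × 52.7 m = 6.683 × 10^6 m³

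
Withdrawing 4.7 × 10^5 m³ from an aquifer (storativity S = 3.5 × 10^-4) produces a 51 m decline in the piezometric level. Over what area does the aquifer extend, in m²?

A = ΔV / (S × Δh) = 4.7 × 10^5 / (3.5 × 10^-4 × 51) = 2.633 × 10^7 m²

A ≈ 2.63 × 10^7 m²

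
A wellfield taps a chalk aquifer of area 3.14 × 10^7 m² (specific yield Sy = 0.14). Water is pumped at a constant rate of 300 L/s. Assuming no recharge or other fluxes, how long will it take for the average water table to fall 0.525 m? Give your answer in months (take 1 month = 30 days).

ΔV = Sy × A × Δh = 0.14 × 3.14 × 10^7 × 0.525 = 2.308 × 10^6 m³
Q = 300 L/s = 25920 m³/d
t = ΔV / Q = 2.308 × 10^6 m³ / 25920 m³/d = 89.04 d
t = 89.04 d ≈ 2.968 months

t ≈ 2.97 months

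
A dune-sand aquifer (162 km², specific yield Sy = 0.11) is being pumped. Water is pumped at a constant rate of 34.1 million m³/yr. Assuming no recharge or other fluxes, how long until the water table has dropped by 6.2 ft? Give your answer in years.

A = 162 km² = 1.62 × 10^8 m²
Δh = 6.2 ft = 1.89 m
ΔV = Sy × A × Δh = 0.11 × 1.62 × 10^8 × 1.89 = 3.368 × 10^7 m³
Q = 34.1 million m³/yr = 93420 m³/d
t = ΔV / Q = 3.368 × 10^7 m³ / 93420 m³/d = 360.5 d
t = 360.5 d ≈ 0.9876 years

t ≈ 0.988 years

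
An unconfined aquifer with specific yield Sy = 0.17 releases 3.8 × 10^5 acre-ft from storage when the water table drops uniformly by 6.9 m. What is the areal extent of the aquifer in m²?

A ≈ 4 × 10^8 m²

ΔV = 3.8 × 10^5 acre-ft = 4.687 × 10^8 m³
A = ΔV / (Sy × Δh) = 4.687 × 10^8 / (0.17 × 6.9) = 3.996 × 10^8 m²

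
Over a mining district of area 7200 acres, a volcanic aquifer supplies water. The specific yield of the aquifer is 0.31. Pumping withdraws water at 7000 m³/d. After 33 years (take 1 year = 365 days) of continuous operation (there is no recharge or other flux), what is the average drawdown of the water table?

Δh ≈ 9.33 m

A = 7200 acres = 2.914 × 10^7 m²
t = 33 years = 12040 d
ΔV = Q × t = 7000 m³/d × 12040 d = 8.431 × 10^7 m³
Δh = ΔV / (Sy × A) = 8.431 × 10^7 / (0.31 × 2.914 × 10^7) = 9.335 m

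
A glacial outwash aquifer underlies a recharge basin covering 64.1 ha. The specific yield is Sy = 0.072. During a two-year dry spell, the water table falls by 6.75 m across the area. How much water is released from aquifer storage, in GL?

ΔV ≈ 0.312 GL

A = 64.1 ha = 6.41 × 10^5 m²
ΔV = Sy × A × Δh = 0.072 × 6.41 × 10^5 m² × 6.75 m = 3.115 × 10^5 m³
ΔV = 3.115 × 10^5 m³ = 0.3115 GL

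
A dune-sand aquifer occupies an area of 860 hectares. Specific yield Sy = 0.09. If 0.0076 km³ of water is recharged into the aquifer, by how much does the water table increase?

Δh ≈ 9.82 m

A = 860 hectares = 8.6 × 10^6 m²
ΔV = 0.0076 km³ = 7.6 × 10^6 m³
Δh = ΔV / (Sy × A) = 7.6 × 10^6 m³ / (0.09 × 8.6 × 10^6 m²) = 9.819 m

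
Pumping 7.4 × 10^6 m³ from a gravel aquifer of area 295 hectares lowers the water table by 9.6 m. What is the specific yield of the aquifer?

Sy ≈ 0.26

A = 295 hectares = 2.95 × 10^6 m²
Sy = ΔV / (A × Δh) = 7.4 × 10^6 m³ / (2.95 × 10^6 m² × 9.6 m) = 0.2613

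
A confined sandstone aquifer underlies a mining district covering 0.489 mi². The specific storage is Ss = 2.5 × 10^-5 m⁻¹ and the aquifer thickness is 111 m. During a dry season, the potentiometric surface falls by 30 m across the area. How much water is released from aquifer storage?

ΔV ≈ 1.05 × 10^5 m³

S = Ss × b = 2.5 × 10^-5 m⁻¹ × 111 m = 2.775 × 10^-3
A = 0.489 mi² = 1.267 × 10^6 m²
ΔV = S × A × Δh = 0.002775 × 1.267 × 10^6 m² × 30 m = 1.054 × 10^5 m³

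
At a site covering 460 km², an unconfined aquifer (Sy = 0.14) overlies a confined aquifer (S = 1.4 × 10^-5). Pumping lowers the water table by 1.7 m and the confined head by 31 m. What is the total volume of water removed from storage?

A = 460 km² = 4.6 × 10^8 m²
Unconfined: ΔV_u = Sy × A × Δh_u = 0.14 × 4.6 × 10^8 × 1.7 = 1.095 × 10^8 m³
Confined: ΔV_c = S × A × Δh_c = 1.4 × 10^-5 × 4.6 × 10^8 × 31 = 1.996 × 10^5 m³
Total ΔV = 1.095 × 10^8 + 1.996 × 10^5 = 1.097 × 10^8 m³

ΔV ≈ 1.1 × 10^8 m³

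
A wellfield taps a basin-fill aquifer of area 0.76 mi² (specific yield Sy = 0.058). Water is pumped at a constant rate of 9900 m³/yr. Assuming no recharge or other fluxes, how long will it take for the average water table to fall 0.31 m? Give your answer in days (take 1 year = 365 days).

t ≈ 1300 days

A = 0.76 mi² = 1.968 × 10^6 m²
ΔV = Sy × A × Δh = 0.058 × 1.968 × 10^6 × 0.31 = 35390 m³
Q = 9900 m³/yr = 27.12 m³/d
t = ΔV / Q = 35390 m³ / 27.12 m³/d = 1305 d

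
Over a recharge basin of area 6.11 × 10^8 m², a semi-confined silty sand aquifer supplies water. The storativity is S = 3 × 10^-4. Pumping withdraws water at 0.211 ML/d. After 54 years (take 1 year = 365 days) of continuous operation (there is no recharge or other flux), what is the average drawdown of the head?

Q = 0.211 ML/d = 211 m³/d
t = 54 years = 19710 d
ΔV = Q × t = 211 m³/d × 19710 d = 4.159 × 10^6 m³
Δh = ΔV / (S × A) = 4.159 × 10^6 / (3 × 10^-4 × 6.11 × 10^8) = 22.69 m

Δh ≈ 22.7 m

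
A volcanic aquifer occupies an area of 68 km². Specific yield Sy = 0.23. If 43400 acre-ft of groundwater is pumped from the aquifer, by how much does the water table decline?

A = 68 km² = 6.8 × 10^7 m²
ΔV = 43400 acre-ft = 5.353 × 10^7 m³
Δh = ΔV / (Sy × A) = 5.353 × 10^7 m³ / (0.23 × 6.8 × 10^7 m²) = 3.423 m

Δh ≈ 3.42 m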